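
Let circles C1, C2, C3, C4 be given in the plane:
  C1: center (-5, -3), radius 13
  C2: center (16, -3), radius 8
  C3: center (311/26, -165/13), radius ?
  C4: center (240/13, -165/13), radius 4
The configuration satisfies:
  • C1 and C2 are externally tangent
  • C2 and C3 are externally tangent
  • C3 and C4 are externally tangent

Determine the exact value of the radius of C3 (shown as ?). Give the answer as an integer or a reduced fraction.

1. [ext C2·C3]  r_C3² + 16r_C3 − 185/4 = 0  ⇒  r_C3 = 5/2 (r>0 drops 1)
2. [ext C3·C4]  r_C3² + 8r_C3 − 105/4 = 0  ⇒  r_C3 = 5/2 (r>0 drops 1)

5/2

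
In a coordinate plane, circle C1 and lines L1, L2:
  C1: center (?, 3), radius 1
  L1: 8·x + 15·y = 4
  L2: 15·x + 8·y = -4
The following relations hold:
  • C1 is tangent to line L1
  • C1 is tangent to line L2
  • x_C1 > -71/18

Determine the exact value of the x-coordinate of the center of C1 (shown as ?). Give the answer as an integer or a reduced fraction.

-3

1. [C1‖L1]  x_C1² + (41/4)x_C1 + 87/4 = 0  ⇒  x_C1 = -29/4 or -3
2. [C1‖L2]  x_C1² + (56/15)x_C1 + 11/5 = 0  ⇒  x_C1 = -3 or -11/15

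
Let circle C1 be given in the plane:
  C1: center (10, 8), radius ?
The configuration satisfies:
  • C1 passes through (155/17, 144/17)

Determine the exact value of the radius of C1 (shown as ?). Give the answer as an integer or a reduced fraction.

1. [C1∋P]  r_C1² − 1 = 0  ⇒  r_C1 = 1 (r>0 drops 1)

1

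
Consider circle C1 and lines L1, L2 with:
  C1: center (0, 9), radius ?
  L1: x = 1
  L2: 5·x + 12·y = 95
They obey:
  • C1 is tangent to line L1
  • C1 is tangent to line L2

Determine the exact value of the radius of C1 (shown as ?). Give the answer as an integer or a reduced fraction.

1

1. [C1‖L1]  r_C1² − 1 = 0  ⇒  r_C1 = 1 (r>0 drops 1)
2. [C1‖L2]  r_C1² − 1 = 0  ⇒  r_C1 = 1 (r>0 drops 1)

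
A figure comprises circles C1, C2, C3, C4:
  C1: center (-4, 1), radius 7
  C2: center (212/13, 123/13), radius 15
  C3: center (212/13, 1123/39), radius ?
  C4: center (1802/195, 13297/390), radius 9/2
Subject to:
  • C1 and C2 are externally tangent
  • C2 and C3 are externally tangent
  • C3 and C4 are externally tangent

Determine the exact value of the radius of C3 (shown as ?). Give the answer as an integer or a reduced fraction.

13/3

1. [ext C2·C3]  r_C3² + 30r_C3 − 1339/9 = 0  ⇒  r_C3 = 13/3 (r>0 drops 1)
2. [ext C3·C4]  r_C3² + 9r_C3 − 520/9 = 0  ⇒  r_C3 = 13/3 (r>0 drops 1)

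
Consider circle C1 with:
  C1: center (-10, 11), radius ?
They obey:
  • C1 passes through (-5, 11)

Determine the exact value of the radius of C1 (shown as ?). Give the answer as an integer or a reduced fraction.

5

1. [C1∋P]  r_C1² − 25 = 0  ⇒  r_C1 = 5 (r>0 drops 1)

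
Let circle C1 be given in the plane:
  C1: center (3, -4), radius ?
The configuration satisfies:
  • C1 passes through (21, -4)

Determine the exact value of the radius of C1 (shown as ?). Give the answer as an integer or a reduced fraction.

18

1. [C1∋P]  r_C1² − 324 = 0  ⇒  r_C1 = 18 (r>0 drops 1)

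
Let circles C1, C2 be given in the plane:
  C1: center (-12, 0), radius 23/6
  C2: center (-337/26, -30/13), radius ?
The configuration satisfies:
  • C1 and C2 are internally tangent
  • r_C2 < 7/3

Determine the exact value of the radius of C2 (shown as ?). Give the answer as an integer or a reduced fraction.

1. [int C1,C2]  r_C2² − (23/3)r_C2 + 76/9 = 0  ⇒  r_C2 = 4/3 or 19/3
2. given r_C2 < 7/3: keep 4/3

4/3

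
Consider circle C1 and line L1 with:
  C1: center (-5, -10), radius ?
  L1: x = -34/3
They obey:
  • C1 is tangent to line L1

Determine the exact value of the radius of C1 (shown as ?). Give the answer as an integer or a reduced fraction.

1. [C1‖L1]  r_C1² − 361/9 = 0  ⇒  r_C1 = 19/3 (r>0 drops 1)

19/3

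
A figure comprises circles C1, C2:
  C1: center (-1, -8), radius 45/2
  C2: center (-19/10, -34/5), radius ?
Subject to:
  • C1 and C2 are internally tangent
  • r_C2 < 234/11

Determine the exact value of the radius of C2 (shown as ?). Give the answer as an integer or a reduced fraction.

21

1. [int C1,C2]  r_C2² − 45r_C2 + 504 = 0  ⇒  r_C2 = 21 or 24
2. given r_C2 < 234/11: keep 21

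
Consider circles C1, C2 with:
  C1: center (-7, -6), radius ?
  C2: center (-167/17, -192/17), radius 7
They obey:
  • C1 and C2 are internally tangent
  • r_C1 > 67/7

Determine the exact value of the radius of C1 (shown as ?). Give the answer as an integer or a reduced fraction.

1. [int C1,C2]  r_C1² − 14r_C1 + 13 = 0  ⇒  r_C1 = 1 or 13
2. given r_C1 > 67/7: keep 13

13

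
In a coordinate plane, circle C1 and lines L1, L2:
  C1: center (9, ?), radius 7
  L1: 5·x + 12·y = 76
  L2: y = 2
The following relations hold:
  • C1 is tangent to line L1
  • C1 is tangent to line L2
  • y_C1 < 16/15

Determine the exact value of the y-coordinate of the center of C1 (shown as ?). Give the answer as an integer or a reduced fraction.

1. [C1‖L1]  y_C1² − (31/6)y_C1 − 305/6 = 0  ⇒  y_C1 = -5 or 61/6
2. [C1‖L2]  y_C1² − 4y_C1 − 45 = 0  ⇒  y_C1 = -5 or 9

-5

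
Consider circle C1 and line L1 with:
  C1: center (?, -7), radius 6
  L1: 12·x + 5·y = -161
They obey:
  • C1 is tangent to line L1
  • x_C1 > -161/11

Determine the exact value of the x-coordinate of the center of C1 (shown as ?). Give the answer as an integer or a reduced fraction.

-4

1. [C1‖L1]  x_C1² + 21x_C1 + 68 = 0  ⇒  x_C1 = -17 or -4
2. given x_C1 > -161/11: keep -4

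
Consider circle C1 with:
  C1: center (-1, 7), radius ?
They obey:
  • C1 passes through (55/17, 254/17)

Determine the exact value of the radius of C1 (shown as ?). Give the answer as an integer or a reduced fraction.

9

1. [C1∋P]  r_C1² − 81 = 0  ⇒  r_C1 = 9 (r>0 drops 1)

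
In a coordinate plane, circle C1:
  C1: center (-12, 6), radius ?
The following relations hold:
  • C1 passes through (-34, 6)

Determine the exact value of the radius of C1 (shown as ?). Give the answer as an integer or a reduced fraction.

22

1. [C1∋P]  r_C1² − 484 = 0  ⇒  r_C1 = 22 (r>0 drops 1)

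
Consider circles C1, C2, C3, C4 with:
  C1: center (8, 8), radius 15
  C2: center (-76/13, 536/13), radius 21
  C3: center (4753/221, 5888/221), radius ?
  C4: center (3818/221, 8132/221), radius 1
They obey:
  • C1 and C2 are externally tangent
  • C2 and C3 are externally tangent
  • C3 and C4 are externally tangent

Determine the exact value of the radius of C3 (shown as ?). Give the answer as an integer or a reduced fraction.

1. [ext C2·C3]  r_C3² + 42r_C3 − 520 = 0  ⇒  r_C3 = 10 (r>0 drops 1)
2. [ext C3·C4]  r_C3² + 2r_C3 − 120 = 0  ⇒  r_C3 = 10 (r>0 drops 1)

10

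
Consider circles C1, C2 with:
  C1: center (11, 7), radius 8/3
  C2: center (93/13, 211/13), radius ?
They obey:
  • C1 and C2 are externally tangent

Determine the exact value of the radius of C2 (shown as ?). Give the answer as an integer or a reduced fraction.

1. [ext C1·C2]  r_C2² + (16/3)r_C2 − 836/9 = 0  ⇒  r_C2 = 22/3 (r>0 drops 1)

22/3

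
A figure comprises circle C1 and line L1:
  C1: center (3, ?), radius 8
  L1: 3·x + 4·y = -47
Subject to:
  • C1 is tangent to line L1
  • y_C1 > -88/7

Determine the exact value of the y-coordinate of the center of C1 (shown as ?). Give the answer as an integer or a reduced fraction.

1. [C1‖L1]  y_C1² + 28y_C1 + 96 = 0  ⇒  y_C1 = -24 or -4
2. given y_C1 > -88/7: keep -4

-4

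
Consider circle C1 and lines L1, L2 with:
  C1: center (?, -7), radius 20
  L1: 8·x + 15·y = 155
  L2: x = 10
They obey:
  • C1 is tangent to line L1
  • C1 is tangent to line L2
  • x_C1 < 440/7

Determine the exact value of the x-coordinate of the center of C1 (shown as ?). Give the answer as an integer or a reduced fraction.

-10

1. [C1‖L1]  x_C1² − 65x_C1 − 750 = 0  ⇒  x_C1 = -10 or 75
2. [C1‖L2]  x_C1² − 20x_C1 − 300 = 0  ⇒  x_C1 = -10 or 30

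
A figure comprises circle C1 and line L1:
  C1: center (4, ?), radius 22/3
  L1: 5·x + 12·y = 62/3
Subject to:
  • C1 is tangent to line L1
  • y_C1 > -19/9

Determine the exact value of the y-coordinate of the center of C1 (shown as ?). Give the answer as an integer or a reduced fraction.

8

1. [C1‖L1]  y_C1² − (1/9)y_C1 − 568/9 = 0  ⇒  y_C1 = -71/9 or 8
2. given y_C1 > -19/9: keep 8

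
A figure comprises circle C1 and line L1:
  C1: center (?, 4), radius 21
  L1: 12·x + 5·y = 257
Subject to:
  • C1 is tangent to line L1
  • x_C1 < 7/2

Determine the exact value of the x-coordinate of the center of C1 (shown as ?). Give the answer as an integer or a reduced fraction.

1. [C1‖L1]  x_C1² − (79/2)x_C1 − 255/2 = 0  ⇒  x_C1 = -3 or 85/2
2. given x_C1 < 7/2: keep -3

-3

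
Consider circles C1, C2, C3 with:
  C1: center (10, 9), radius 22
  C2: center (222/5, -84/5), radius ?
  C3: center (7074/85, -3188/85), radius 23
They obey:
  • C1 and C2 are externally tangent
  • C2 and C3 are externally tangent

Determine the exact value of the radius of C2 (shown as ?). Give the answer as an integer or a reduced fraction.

1. [ext C1·C2]  r_C2² + 44r_C2 − 1365 = 0  ⇒  r_C2 = 21 (r>0 drops 1)
2. [ext C2·C3]  r_C2² + 46r_C2 − 1407 = 0  ⇒  r_C2 = 21 (r>0 drops 1)

21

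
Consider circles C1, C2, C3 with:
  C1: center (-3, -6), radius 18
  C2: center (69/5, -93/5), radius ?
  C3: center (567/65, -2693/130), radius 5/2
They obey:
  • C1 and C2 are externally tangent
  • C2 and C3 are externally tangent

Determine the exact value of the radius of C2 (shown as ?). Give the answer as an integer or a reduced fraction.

1. [ext C1·C2]  r_C2² + 36r_C2 − 117 = 0  ⇒  r_C2 = 3 (r>0 drops 1)
2. [ext C2·C3]  r_C2² + 5r_C2 − 24 = 0  ⇒  r_C2 = 3 (r>0 drops 1)

3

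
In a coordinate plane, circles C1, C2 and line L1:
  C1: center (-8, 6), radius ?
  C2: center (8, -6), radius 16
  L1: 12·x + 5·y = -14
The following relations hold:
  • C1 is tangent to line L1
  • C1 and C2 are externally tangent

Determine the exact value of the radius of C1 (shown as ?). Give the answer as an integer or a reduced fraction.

1. [C1‖L1]  r_C1² − 16 = 0  ⇒  r_C1 = 4 (r>0 drops 1)
2. [ext C1·C2]  r_C1² + 32r_C1 − 144 = 0  ⇒  r_C1 = 4 (r>0 drops 1)

4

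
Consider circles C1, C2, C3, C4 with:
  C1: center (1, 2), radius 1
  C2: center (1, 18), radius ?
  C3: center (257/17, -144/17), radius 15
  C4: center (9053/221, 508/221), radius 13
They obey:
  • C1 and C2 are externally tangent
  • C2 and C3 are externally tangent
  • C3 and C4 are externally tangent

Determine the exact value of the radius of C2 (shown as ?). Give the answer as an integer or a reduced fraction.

1. [ext C1·C2]  r_C2² + 2r_C2 − 255 = 0  ⇒  r_C2 = 15 (r>0 drops 1)
2. [ext C2·C3]  r_C2² + 30r_C2 − 675 = 0  ⇒  r_C2 = 15 (r>0 drops 1)

15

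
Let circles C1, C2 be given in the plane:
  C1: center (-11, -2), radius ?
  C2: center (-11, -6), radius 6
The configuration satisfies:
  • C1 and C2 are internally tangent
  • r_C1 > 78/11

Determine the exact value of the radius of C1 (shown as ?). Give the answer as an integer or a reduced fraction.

1. [int C1,C2]  r_C1² − 12r_C1 + 20 = 0  ⇒  r_C1 = 2 or 10
2. given r_C1 > 78/11: keep 10

10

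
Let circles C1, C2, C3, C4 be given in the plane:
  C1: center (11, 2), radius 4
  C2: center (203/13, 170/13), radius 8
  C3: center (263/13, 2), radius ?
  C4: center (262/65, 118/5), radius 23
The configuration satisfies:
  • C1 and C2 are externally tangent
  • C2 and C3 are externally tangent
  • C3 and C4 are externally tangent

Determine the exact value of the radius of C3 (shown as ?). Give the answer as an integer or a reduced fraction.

1. [ext C2·C3]  r_C3² + 16r_C3 − 80 = 0  ⇒  r_C3 = 4 (r>0 drops 1)
2. [ext C3·C4]  r_C3² + 46r_C3 − 200 = 0  ⇒  r_C3 = 4 (r>0 drops 1)

4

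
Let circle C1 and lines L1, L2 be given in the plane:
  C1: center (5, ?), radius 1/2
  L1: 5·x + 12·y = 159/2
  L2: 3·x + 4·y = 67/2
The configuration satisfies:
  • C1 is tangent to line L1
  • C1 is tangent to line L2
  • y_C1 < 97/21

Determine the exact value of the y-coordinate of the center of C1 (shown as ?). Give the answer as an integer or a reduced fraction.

4

1. [C1‖L1]  y_C1² − (109/12)y_C1 + 61/3 = 0  ⇒  y_C1 = 4 or 61/12
2. [C1‖L2]  y_C1² − (37/4)y_C1 + 21 = 0  ⇒  y_C1 = 4 or 21/4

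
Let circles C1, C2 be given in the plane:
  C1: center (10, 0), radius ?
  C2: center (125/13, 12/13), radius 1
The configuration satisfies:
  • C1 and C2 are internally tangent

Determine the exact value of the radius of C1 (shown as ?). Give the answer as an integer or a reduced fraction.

2

1. [int C1,C2]  r_C1² − 2r_C1 = 0  ⇒  r_C1 = 2 (r>0 drops 1)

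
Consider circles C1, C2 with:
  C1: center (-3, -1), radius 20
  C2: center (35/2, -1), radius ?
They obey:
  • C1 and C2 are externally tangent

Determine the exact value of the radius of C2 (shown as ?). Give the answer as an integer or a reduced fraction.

1/2

1. [ext C1·C2]  r_C2² + 40r_C2 − 81/4 = 0  ⇒  r_C2 = 1/2 (r>0 drops 1)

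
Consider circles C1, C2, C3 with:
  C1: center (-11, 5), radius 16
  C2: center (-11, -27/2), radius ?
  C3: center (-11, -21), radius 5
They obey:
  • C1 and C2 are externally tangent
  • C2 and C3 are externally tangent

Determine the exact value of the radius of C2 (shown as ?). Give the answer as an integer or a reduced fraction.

5/2

1. [ext C1·C2]  r_C2² + 32r_C2 − 345/4 = 0  ⇒  r_C2 = 5/2 (r>0 drops 1)
2. [ext C2·C3]  r_C2² + 10r_C2 − 125/4 = 0  ⇒  r_C2 = 5/2 (r>0 drops 1)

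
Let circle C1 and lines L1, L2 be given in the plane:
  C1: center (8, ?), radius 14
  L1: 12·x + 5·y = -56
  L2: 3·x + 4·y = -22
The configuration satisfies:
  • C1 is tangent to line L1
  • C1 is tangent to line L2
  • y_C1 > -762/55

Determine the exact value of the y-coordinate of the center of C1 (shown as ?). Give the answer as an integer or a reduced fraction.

6

1. [C1‖L1]  y_C1² + (304/5)y_C1 − 2004/5 = 0  ⇒  y_C1 = -334/5 or 6
2. [C1‖L2]  y_C1² + 23y_C1 − 174 = 0  ⇒  y_C1 = -29 or 6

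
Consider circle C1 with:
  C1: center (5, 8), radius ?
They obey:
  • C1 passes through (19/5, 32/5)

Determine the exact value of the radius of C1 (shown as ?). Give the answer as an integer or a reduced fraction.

2

1. [C1∋P]  r_C1² − 4 = 0  ⇒  r_C1 = 2 (r>0 drops 1)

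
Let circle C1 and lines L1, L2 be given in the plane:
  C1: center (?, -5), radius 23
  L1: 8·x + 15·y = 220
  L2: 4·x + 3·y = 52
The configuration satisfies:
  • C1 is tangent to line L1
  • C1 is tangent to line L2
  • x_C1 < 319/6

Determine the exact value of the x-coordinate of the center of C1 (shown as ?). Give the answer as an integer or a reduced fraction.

1. [C1‖L1]  x_C1² − (295/4)x_C1 − 1029 = 0  ⇒  x_C1 = -12 or 343/4
2. [C1‖L2]  x_C1² − (67/2)x_C1 − 546 = 0  ⇒  x_C1 = -12 or 91/2

-12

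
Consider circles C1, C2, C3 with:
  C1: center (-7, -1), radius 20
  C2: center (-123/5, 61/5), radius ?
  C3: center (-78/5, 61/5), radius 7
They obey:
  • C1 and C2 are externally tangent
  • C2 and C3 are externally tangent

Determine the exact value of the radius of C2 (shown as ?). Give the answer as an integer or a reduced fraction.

2

1. [ext C1·C2]  r_C2² + 40r_C2 − 84 = 0  ⇒  r_C2 = 2 (r>0 drops 1)
2. [ext C2·C3]  r_C2² + 14r_C2 − 32 = 0  ⇒  r_C2 = 2 (r>0 drops 1)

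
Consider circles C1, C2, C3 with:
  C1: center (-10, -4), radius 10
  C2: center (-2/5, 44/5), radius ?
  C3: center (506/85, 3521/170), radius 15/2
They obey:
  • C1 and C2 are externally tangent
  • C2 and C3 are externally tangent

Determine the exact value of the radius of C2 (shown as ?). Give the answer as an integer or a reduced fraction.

6

1. [ext C1·C2]  r_C2² + 20r_C2 − 156 = 0  ⇒  r_C2 = 6 (r>0 drops 1)
2. [ext C2·C3]  r_C2² + 15r_C2 − 126 = 0  ⇒  r_C2 = 6 (r>0 drops 1)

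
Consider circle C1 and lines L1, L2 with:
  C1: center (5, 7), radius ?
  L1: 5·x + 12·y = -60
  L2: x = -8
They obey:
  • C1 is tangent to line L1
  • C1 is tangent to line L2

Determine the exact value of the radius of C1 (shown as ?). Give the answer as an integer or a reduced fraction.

1. [C1‖L1]  r_C1² − 169 = 0  ⇒  r_C1 = 13 (r>0 drops 1)
2. [C1‖L2]  r_C1² − 169 = 0  ⇒  r_C1 = 13 (r>0 drops 1)

13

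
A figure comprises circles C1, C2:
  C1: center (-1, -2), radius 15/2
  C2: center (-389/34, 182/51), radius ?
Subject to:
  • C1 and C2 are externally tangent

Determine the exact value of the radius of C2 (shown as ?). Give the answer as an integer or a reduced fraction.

13/3

1. [ext C1·C2]  r_C2² + 15r_C2 − 754/9 = 0  ⇒  r_C2 = 13/3 (r>0 drops 1)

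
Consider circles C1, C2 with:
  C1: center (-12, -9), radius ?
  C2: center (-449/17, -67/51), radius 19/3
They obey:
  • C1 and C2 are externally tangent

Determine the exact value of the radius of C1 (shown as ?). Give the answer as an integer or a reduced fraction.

10

1. [ext C1·C2]  r_C1² + (38/3)r_C1 − 680/3 = 0  ⇒  r_C1 = 10 (r>0 drops 1)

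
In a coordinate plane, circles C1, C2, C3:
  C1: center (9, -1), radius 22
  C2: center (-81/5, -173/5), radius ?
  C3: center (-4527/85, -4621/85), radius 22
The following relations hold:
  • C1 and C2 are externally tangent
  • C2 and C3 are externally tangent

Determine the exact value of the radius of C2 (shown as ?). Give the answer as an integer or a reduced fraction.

1. [ext C1·C2]  r_C2² + 44r_C2 − 1280 = 0  ⇒  r_C2 = 20 (r>0 drops 1)
2. [ext C2·C3]  r_C2² + 44r_C2 − 1280 = 0  ⇒  r_C2 = 20 (r>0 drops 1)

20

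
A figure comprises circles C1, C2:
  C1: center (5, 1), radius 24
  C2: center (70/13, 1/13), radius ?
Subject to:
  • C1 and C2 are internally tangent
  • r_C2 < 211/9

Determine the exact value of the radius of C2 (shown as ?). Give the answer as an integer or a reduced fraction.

1. [int C1,C2]  r_C2² − 48r_C2 + 575 = 0  ⇒  r_C2 = 23 or 25
2. given r_C2 < 211/9: keep 23

23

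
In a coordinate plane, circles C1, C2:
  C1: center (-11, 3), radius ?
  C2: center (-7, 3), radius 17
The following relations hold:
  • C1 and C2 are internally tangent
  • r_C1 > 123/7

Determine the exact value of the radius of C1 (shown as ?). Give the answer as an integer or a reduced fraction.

1. [int C1,C2]  r_C1² − 34r_C1 + 273 = 0  ⇒  r_C1 = 13 or 21
2. given r_C1 > 123/7: keep 21

21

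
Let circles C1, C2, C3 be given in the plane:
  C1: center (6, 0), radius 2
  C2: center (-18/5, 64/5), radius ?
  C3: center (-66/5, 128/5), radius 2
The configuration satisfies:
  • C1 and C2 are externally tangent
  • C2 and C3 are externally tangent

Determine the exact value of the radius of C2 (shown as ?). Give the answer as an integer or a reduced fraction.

1. [ext C1·C2]  r_C2² + 4r_C2 − 252 = 0  ⇒  r_C2 = 14 (r>0 drops 1)
2. [ext C2·C3]  r_C2² + 4r_C2 − 252 = 0  ⇒  r_C2 = 14 (r>0 drops 1)

14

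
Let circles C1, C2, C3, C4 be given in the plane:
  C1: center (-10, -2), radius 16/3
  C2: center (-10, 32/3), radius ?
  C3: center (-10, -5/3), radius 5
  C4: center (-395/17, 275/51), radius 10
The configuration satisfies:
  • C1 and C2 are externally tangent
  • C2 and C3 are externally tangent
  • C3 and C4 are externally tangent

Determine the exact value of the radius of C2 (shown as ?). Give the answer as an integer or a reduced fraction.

22/3

1. [ext C1·C2]  r_C2² + (32/3)r_C2 − 132 = 0  ⇒  r_C2 = 22/3 (r>0 drops 1)
2. [ext C2·C3]  r_C2² + 10r_C2 − 1144/9 = 0  ⇒  r_C2 = 22/3 (r>0 drops 1)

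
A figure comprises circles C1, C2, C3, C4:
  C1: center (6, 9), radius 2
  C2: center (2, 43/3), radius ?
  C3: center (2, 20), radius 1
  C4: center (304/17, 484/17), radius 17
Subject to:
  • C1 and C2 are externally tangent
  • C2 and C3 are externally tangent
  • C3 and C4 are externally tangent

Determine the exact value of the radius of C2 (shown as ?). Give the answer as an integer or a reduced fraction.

14/3

1. [ext C1·C2]  r_C2² + 4r_C2 − 364/9 = 0  ⇒  r_C2 = 14/3 (r>0 drops 1)
2. [ext C2·C3]  r_C2² + 2r_C2 − 280/9 = 0  ⇒  r_C2 = 14/3 (r>0 drops 1)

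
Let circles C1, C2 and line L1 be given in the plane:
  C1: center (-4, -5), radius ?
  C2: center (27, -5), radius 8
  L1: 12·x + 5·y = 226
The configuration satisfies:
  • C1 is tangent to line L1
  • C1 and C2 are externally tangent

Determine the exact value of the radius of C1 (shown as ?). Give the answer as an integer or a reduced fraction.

1. [C1‖L1]  r_C1² − 529 = 0  ⇒  r_C1 = 23 (r>0 drops 1)
2. [ext C1·C2]  r_C1² + 16r_C1 − 897 = 0  ⇒  r_C1 = 23 (r>0 drops 1)

23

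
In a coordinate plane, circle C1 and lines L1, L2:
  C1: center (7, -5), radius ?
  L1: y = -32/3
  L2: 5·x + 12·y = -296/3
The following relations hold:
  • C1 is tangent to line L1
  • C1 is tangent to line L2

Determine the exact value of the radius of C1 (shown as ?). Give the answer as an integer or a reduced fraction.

1. [C1‖L1]  r_C1² − 289/9 = 0  ⇒  r_C1 = 17/3 (r>0 drops 1)
2. [C1‖L2]  r_C1² − 289/9 = 0  ⇒  r_C1 = 17/3 (r>0 drops 1)

17/3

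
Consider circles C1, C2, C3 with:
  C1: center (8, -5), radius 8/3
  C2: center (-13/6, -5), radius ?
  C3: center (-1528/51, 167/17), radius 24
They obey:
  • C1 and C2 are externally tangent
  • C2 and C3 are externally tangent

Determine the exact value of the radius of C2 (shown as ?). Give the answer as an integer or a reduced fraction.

1. [ext C1·C2]  r_C2² + (16/3)r_C2 − 385/4 = 0  ⇒  r_C2 = 15/2 (r>0 drops 1)
2. [ext C2·C3]  r_C2² + 48r_C2 − 1665/4 = 0  ⇒  r_C2 = 15/2 (r>0 drops 1)

15/2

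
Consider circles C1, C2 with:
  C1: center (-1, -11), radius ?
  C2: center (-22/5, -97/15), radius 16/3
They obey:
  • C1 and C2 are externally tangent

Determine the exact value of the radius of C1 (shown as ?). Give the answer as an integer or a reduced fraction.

1. [ext C1·C2]  r_C1² + (32/3)r_C1 − 11/3 = 0  ⇒  r_C1 = 1/3 (r>0 drops 1)

1/3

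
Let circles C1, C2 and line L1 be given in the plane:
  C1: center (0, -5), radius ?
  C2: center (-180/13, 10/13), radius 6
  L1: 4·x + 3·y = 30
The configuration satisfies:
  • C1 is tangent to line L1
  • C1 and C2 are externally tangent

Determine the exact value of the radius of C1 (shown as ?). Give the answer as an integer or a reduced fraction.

9

1. [C1‖L1]  r_C1² − 81 = 0  ⇒  r_C1 = 9 (r>0 drops 1)
2. [ext C1·C2]  r_C1² + 12r_C1 − 189 = 0  ⇒  r_C1 = 9 (r>0 drops 1)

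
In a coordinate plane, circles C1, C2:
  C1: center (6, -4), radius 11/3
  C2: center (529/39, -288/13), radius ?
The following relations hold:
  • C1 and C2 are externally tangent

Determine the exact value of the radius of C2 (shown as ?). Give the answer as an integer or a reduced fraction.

16

1. [ext C1·C2]  r_C2² + (22/3)r_C2 − 1120/3 = 0  ⇒  r_C2 = 16 (r>0 drops 1)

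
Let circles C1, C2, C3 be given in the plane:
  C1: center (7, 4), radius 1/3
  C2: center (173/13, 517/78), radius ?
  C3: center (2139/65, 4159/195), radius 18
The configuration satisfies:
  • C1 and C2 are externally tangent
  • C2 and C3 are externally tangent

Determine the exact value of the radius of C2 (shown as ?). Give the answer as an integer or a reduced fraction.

13/2

1. [ext C1·C2]  r_C2² + (2/3)r_C2 − 559/12 = 0  ⇒  r_C2 = 13/2 (r>0 drops 1)
2. [ext C2·C3]  r_C2² + 36r_C2 − 1105/4 = 0  ⇒  r_C2 = 13/2 (r>0 drops 1)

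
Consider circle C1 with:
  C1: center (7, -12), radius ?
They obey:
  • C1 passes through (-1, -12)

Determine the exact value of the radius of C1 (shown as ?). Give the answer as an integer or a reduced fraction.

1. [C1∋P]  r_C1² − 64 = 0  ⇒  r_C1 = 8 (r>0 drops 1)

8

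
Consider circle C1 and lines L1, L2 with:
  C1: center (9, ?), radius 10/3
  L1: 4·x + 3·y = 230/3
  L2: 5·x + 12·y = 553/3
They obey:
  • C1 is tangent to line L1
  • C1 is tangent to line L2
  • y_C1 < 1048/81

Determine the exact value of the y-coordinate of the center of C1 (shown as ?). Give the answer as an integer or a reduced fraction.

1. [C1‖L1]  y_C1² − (244/9)y_C1 + 1376/9 = 0  ⇒  y_C1 = 8 or 172/9
2. [C1‖L2]  y_C1² − (209/9)y_C1 + 1096/9 = 0  ⇒  y_C1 = 8 or 137/9

8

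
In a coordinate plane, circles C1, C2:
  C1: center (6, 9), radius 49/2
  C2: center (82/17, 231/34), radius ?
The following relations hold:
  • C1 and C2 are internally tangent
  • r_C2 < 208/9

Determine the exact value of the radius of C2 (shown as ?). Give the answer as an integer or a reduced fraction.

22

1. [int C1,C2]  r_C2² − 49r_C2 + 594 = 0  ⇒  r_C2 = 22 or 27
2. given r_C2 < 208/9: keep 22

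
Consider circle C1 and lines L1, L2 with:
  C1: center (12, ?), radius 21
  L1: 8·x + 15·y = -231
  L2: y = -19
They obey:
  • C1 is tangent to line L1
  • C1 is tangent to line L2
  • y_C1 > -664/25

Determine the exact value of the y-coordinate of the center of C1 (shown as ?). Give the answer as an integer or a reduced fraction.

1. [C1‖L1]  y_C1² + (218/5)y_C1 − 456/5 = 0  ⇒  y_C1 = -228/5 or 2
2. [C1‖L2]  y_C1² + 38y_C1 − 80 = 0  ⇒  y_C1 = -40 or 2

2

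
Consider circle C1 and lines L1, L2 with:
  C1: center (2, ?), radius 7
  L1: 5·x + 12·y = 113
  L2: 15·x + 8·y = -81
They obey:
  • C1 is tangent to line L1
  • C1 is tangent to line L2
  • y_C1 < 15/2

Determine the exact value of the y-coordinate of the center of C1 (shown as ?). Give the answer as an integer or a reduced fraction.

1. [C1‖L1]  y_C1² − (103/6)y_C1 + 97/6 = 0  ⇒  y_C1 = 1 or 97/6
2. [C1‖L2]  y_C1² + (111/4)y_C1 − 115/4 = 0  ⇒  y_C1 = -115/4 or 1

1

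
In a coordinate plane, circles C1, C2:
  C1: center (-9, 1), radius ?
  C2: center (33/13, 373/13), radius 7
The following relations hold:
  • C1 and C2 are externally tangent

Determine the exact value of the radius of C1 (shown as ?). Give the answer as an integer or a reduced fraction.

23

1. [ext C1·C2]  r_C1² + 14r_C1 − 851 = 0  ⇒  r_C1 = 23 (r>0 drops 1)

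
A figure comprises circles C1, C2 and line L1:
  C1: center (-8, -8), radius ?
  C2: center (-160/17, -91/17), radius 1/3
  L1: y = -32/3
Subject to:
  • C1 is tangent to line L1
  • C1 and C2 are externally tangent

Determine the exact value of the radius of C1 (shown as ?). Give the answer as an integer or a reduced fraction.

1. [C1‖L1]  r_C1² − 64/9 = 0  ⇒  r_C1 = 8/3 (r>0 drops 1)
2. [ext C1·C2]  r_C1² + (2/3)r_C1 − 80/9 = 0  ⇒  r_C1 = 8/3 (r>0 drops 1)

8/3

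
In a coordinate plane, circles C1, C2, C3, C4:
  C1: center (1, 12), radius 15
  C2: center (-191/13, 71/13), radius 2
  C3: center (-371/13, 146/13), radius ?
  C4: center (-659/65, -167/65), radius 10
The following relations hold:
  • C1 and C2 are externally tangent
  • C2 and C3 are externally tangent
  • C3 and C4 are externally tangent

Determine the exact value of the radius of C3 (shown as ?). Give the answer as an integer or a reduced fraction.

1. [ext C2·C3]  r_C3² + 4r_C3 − 221 = 0  ⇒  r_C3 = 13 (r>0 drops 1)
2. [ext C3·C4]  r_C3² + 20r_C3 − 429 = 0  ⇒  r_C3 = 13 (r>0 drops 1)

13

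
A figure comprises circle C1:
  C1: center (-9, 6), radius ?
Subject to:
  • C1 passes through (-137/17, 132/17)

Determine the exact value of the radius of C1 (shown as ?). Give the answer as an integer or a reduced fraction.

1. [C1∋P]  r_C1² − 4 = 0  ⇒  r_C1 = 2 (r>0 drops 1)

2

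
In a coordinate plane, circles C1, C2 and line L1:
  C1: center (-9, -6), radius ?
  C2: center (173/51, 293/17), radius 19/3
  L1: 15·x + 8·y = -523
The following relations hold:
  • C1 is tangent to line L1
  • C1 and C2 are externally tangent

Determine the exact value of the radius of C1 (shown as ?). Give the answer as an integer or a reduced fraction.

20

1. [C1‖L1]  r_C1² − 400 = 0  ⇒  r_C1 = 20 (r>0 drops 1)
2. [ext C1·C2]  r_C1² + (38/3)r_C1 − 1960/3 = 0  ⇒  r_C1 = 20 (r>0 drops 1)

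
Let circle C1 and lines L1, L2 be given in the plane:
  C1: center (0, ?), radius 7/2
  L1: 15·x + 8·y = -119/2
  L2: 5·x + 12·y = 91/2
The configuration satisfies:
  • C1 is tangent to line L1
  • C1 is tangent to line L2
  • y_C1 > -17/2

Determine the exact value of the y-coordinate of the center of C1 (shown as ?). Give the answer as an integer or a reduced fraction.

1. [C1‖L1]  y_C1² + (119/8)y_C1 = 0  ⇒  y_C1 = -119/8 or 0
2. [C1‖L2]  y_C1² − (91/12)y_C1 = 0  ⇒  y_C1 = 0 or 91/12

0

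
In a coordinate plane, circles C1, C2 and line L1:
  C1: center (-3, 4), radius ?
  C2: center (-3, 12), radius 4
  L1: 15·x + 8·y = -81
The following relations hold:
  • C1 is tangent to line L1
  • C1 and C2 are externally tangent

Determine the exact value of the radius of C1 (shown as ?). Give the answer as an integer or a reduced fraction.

1. [C1‖L1]  r_C1² − 16 = 0  ⇒  r_C1 = 4 (r>0 drops 1)
2. [ext C1·C2]  r_C1² + 8r_C1 − 48 = 0  ⇒  r_C1 = 4 (r>0 drops 1)

4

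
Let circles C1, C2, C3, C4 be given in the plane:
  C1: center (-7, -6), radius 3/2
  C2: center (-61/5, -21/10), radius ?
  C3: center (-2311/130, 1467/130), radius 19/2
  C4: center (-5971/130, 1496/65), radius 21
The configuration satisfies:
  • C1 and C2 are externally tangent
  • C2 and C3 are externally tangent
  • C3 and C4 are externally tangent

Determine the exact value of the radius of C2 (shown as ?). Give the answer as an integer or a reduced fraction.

1. [ext C1·C2]  r_C2² + 3r_C2 − 40 = 0  ⇒  r_C2 = 5 (r>0 drops 1)
2. [ext C2·C3]  r_C2² + 19r_C2 − 120 = 0  ⇒  r_C2 = 5 (r>0 drops 1)

5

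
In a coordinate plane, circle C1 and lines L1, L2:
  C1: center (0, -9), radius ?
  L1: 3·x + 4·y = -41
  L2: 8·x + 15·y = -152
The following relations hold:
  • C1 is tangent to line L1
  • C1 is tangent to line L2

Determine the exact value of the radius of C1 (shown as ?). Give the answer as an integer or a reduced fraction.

1

1. [C1‖L1]  r_C1² − 1 = 0  ⇒  r_C1 = 1 (r>0 drops 1)
2. [C1‖L2]  r_C1² − 1 = 0  ⇒  r_C1 = 1 (r>0 drops 1)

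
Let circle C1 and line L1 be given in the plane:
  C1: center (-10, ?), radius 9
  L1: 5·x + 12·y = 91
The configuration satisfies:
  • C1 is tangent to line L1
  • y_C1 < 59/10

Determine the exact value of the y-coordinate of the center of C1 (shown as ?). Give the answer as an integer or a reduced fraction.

2

1. [C1‖L1]  y_C1² − (47/2)y_C1 + 43 = 0  ⇒  y_C1 = 2 or 43/2
2. given y_C1 < 59/10: keep 2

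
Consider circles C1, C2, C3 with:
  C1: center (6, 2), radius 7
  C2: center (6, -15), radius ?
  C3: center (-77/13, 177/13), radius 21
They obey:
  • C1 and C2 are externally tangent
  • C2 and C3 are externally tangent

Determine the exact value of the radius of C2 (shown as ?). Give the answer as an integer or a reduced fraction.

1. [ext C1·C2]  r_C2² + 14r_C2 − 240 = 0  ⇒  r_C2 = 10 (r>0 drops 1)
2. [ext C2·C3]  r_C2² + 42r_C2 − 520 = 0  ⇒  r_C2 = 10 (r>0 drops 1)

10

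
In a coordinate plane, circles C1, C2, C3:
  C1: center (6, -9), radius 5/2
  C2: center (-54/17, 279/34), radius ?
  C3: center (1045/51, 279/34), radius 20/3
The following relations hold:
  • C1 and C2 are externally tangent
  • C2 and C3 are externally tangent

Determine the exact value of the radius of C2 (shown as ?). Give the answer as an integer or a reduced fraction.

17

1. [ext C1·C2]  r_C2² + 5r_C2 − 374 = 0  ⇒  r_C2 = 17 (r>0 drops 1)
2. [ext C2·C3]  r_C2² + (40/3)r_C2 − 1547/3 = 0  ⇒  r_C2 = 17 (r>0 drops 1)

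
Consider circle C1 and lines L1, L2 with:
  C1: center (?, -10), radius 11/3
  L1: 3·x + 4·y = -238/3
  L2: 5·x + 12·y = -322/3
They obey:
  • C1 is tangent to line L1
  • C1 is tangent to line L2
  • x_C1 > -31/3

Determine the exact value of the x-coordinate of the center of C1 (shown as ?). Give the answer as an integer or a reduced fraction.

1. [C1‖L1]  x_C1² + (236/9)x_C1 + 1211/9 = 0  ⇒  x_C1 = -173/9 or -7
2. [C1‖L2]  x_C1² − (76/15)x_C1 − 1267/15 = 0  ⇒  x_C1 = -7 or 181/15

-7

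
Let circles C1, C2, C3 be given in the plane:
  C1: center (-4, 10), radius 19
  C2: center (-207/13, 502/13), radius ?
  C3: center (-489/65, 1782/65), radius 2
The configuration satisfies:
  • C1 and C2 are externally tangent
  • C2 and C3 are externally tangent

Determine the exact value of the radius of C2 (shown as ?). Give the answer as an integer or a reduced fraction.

1. [ext C1·C2]  r_C2² + 38r_C2 − 600 = 0  ⇒  r_C2 = 12 (r>0 drops 1)
2. [ext C2·C3]  r_C2² + 4r_C2 − 192 = 0  ⇒  r_C2 = 12 (r>0 drops 1)

12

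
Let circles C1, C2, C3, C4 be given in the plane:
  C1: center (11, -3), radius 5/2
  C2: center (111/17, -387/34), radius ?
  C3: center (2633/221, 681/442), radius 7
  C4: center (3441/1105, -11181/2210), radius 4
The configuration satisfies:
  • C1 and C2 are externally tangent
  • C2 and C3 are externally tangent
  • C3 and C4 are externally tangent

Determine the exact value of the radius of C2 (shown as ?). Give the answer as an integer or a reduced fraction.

1. [ext C1·C2]  r_C2² + 5r_C2 − 84 = 0  ⇒  r_C2 = 7 (r>0 drops 1)
2. [ext C2·C3]  r_C2² + 14r_C2 − 147 = 0  ⇒  r_C2 = 7 (r>0 drops 1)

7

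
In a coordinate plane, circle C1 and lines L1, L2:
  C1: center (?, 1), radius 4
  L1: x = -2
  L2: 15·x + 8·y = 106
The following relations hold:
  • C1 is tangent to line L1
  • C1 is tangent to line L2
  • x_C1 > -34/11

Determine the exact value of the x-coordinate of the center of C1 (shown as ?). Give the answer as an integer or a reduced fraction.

1. [C1‖L1]  x_C1² + 4x_C1 − 12 = 0  ⇒  x_C1 = -6 or 2
2. [C1‖L2]  x_C1² − (196/15)x_C1 + 332/15 = 0  ⇒  x_C1 = 2 or 166/15

2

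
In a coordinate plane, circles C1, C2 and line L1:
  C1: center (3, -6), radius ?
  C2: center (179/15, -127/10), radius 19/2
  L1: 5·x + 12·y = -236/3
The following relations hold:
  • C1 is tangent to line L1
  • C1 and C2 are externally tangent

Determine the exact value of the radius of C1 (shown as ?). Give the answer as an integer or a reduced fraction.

5/3

1. [C1‖L1]  r_C1² − 25/9 = 0  ⇒  r_C1 = 5/3 (r>0 drops 1)
2. [ext C1·C2]  r_C1² + 19r_C1 − 310/9 = 0  ⇒  r_C1 = 5/3 (r>0 drops 1)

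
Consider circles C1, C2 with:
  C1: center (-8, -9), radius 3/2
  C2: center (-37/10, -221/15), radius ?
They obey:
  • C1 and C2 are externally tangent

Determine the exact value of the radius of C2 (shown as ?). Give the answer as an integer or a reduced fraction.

17/3

1. [ext C1·C2]  r_C2² + 3r_C2 − 442/9 = 0  ⇒  r_C2 = 17/3 (r>0 drops 1)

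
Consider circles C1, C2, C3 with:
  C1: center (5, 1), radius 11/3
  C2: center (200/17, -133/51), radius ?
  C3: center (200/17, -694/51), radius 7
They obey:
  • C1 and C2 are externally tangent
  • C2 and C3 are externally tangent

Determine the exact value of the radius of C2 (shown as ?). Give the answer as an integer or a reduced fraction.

4

1. [ext C1·C2]  r_C2² + (22/3)r_C2 − 136/3 = 0  ⇒  r_C2 = 4 (r>0 drops 1)
2. [ext C2·C3]  r_C2² + 14r_C2 − 72 = 0  ⇒  r_C2 = 4 (r>0 drops 1)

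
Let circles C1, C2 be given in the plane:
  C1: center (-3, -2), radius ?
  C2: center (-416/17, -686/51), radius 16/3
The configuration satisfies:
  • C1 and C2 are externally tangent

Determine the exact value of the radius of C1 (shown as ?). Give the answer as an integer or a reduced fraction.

1. [ext C1·C2]  r_C1² + (32/3)r_C1 − 1691/3 = 0  ⇒  r_C1 = 19 (r>0 drops 1)

19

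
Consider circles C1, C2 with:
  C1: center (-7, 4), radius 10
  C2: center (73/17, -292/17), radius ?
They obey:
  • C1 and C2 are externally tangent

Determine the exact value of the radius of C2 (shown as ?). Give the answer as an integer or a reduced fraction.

1. [ext C1·C2]  r_C2² + 20r_C2 − 476 = 0  ⇒  r_C2 = 14 (r>0 drops 1)

14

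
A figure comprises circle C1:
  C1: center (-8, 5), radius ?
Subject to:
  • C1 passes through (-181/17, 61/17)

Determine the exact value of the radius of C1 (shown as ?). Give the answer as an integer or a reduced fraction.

3

1. [C1∋P]  r_C1² − 9 = 0  ⇒  r_C1 = 3 (r>0 drops 1)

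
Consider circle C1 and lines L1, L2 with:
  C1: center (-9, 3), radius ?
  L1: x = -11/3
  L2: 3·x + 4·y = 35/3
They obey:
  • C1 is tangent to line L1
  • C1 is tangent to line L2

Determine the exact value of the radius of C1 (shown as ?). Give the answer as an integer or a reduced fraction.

1. [C1‖L1]  r_C1² − 256/9 = 0  ⇒  r_C1 = 16/3 (r>0 drops 1)
2. [C1‖L2]  r_C1² − 256/9 = 0  ⇒  r_C1 = 16/3 (r>0 drops 1)

16/3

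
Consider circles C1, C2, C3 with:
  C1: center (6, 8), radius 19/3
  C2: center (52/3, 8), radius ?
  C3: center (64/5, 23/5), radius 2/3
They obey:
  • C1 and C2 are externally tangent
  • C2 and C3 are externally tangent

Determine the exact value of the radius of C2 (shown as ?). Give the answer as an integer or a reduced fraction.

1. [ext C1·C2]  r_C2² + (38/3)r_C2 − 265/3 = 0  ⇒  r_C2 = 5 (r>0 drops 1)
2. [ext C2·C3]  r_C2² + (4/3)r_C2 − 95/3 = 0  ⇒  r_C2 = 5 (r>0 drops 1)

5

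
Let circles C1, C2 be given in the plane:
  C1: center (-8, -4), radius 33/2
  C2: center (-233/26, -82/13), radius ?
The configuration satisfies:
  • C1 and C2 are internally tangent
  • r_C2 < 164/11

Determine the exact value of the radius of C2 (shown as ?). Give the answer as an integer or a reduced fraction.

1. [int C1,C2]  r_C2² − 33r_C2 + 266 = 0  ⇒  r_C2 = 14 or 19
2. given r_C2 < 164/11: keep 14

14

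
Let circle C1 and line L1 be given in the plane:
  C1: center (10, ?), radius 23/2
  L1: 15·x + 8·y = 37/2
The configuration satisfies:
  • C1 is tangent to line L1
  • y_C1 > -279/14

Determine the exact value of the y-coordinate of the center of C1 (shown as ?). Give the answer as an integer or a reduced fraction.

8

1. [C1‖L1]  y_C1² + (263/8)y_C1 − 327 = 0  ⇒  y_C1 = -327/8 or 8
2. given y_C1 > -279/14: keep 8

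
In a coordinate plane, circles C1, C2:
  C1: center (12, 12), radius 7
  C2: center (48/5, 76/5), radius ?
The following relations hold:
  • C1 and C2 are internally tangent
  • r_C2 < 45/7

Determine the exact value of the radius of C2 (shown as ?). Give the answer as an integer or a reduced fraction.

3

1. [int C1,C2]  r_C2² − 14r_C2 + 33 = 0  ⇒  r_C2 = 3 or 11
2. given r_C2 < 45/7: keep 3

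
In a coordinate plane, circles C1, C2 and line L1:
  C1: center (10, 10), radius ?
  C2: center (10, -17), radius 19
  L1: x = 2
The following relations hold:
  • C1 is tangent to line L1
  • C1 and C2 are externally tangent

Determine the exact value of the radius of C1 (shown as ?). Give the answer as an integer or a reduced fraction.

1. [C1‖L1]  r_C1² − 64 = 0  ⇒  r_C1 = 8 (r>0 drops 1)
2. [ext C1·C2]  r_C1² + 38r_C1 − 368 = 0  ⇒  r_C1 = 8 (r>0 drops 1)

8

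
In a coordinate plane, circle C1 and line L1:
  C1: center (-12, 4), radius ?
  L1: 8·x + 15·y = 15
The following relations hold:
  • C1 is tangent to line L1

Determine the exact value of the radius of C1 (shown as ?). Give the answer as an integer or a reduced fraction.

3

1. [C1‖L1]  r_C1² − 9 = 0  ⇒  r_C1 = 3 (r>0 drops 1)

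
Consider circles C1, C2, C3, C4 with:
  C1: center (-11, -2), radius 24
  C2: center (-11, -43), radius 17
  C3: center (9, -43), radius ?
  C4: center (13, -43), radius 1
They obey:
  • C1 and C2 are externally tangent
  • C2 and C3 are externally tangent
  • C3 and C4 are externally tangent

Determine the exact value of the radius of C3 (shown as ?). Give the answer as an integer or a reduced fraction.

1. [ext C2·C3]  r_C3² + 34r_C3 − 111 = 0  ⇒  r_C3 = 3 (r>0 drops 1)
2. [ext C3·C4]  r_C3² + 2r_C3 − 15 = 0  ⇒  r_C3 = 3 (r>0 drops 1)

3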